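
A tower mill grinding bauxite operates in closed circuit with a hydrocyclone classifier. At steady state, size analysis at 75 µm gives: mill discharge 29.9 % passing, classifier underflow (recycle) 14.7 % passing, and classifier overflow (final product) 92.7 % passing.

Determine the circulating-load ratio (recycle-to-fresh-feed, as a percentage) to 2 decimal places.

Two-product formula at 75 µm:
r = (o − d)/(d − u)
r = (92.7 − 29.9)/(29.9 − 14.7) = 62.8/15.2 = 4.1316
CL = 100·r = 413.16 %

CL = 413.16 %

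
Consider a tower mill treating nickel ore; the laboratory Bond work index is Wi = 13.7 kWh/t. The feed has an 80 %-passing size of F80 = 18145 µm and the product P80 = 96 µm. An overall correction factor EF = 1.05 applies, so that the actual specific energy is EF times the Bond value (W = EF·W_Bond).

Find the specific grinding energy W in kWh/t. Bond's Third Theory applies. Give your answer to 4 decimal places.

W = 13.6137 kWh/t

W_Bond = 10·Wi·(1/√P₈₀ − 1/√F₈₀)
1/√96 = 0.102062;  1/√18145 = 0.007424
W = 10·13.7·(0.102062 − 0.007424) = 12.9655 kWh/t
Apply correction: 12.9655 × 1.05 = 13.6137 kWh/t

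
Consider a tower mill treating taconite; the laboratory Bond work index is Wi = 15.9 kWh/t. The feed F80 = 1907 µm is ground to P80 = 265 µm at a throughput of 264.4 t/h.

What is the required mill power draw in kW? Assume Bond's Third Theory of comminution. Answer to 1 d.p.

W = 10 Wi (P80^-0.5 − F80^-0.5)
W = 10·15.9·(1/√265 − 1/√1907) = 10·15.9·(0.038530) = 6.1263 kWh/t
P_mill = W·ṁ = 6.1263·264.4 = 1619.8 kW

P = 1619.8 kW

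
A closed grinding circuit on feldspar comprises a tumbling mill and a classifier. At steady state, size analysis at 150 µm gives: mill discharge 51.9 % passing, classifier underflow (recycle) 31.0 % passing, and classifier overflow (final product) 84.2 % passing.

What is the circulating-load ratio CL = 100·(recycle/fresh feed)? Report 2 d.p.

Classifier node, passing 150 µm:
(1+r)·d = r·u + o ⇒ r = (o−d)/(d−u)
r = (84.2 − 51.9)/(51.9 − 31.0) = 32.3/20.9 = 1.5455
CL = 100·r = 154.55 %

CL = 154.55 %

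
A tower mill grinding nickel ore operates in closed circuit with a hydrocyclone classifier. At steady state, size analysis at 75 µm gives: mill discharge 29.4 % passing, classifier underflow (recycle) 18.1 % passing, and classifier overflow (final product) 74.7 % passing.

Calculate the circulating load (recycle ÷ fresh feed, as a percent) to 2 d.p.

CL = 400.88 %

Let r = R/F. Size balance at 75 µm:
(1+r)d = ru + o → r = (o−d)/(d−u)
r = (74.7 − 29.4)/(29.4 − 18.1) = 45.3/11.3 = 4.0088
CL = 100·r = 400.88 %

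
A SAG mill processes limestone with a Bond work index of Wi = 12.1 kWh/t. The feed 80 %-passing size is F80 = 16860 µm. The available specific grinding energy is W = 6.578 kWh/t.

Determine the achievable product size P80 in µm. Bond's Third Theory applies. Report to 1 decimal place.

P80 = 259.6 µm

W = 10 Wi / √P80 − 10 Wi / √F80
⇒ 1/√P80 = W/(10·Wi) + 1/√F80
  = 6.5780/(10·12.1) + 1/√16860 = 0.054364 + 0.007701 = 0.062065
P80 = (1/0.062065)² = 16.1121² = 259.60 µm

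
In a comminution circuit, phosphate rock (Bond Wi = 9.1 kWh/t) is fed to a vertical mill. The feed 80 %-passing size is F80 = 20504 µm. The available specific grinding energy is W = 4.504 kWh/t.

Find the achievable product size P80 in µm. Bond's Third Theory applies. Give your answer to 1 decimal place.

P80 = 313.5 µm

W = 10·Wi·[P80^(−½) − F80^(−½)]
P80^-0.5 = F80^-0.5 + W/(10 Wi)
  = 4.5040/(10·9.1) + 1/√20504 = 0.049495 + 0.006984 = 0.056478
P80 = (1/0.056478)² = 17.7060² = 313.50 µm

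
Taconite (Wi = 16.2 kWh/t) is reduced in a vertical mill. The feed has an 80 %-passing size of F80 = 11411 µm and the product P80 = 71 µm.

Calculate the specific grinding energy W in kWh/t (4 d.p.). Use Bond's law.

W = 10·Wi·[P80^(−½) − F80^(−½)]
1/√71 = 0.118678;  1/√11411 = 0.009361
W = 10·16.2·(0.118678 − 0.009361) = 17.7093 kWh/t

W = 17.7093 kWh/t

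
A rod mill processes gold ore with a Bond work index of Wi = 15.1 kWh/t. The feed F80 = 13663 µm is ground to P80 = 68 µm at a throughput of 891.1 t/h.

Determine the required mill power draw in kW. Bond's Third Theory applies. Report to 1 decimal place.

W = 10 Wi (P80^-0.5 − F80^-0.5)
W = 10·15.1·(1/√68 − 1/√13663) = 10·15.1·(0.112713) = 17.0196 kWh/t
P = W·T = 17.0196·891.1 = 15166.2 kW

P = 15166.2 kW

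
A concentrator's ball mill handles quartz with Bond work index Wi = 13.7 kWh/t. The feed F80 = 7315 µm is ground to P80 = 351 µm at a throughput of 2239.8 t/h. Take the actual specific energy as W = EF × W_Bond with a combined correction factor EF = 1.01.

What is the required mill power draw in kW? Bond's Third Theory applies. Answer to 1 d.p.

P = 12918.7 kW

W = 10 Wi (P80^-0.5 − F80^-0.5)
W = 10·13.7·(1/√351 − 1/√7315) = 10·13.7·(0.041684) = 5.7107 kWh/t
With EF = 1.01: W = 5.7107·1.01 = 5.7678 kWh/t
Mill draw = 5.7678 × 2239.8 = 12918.7 kW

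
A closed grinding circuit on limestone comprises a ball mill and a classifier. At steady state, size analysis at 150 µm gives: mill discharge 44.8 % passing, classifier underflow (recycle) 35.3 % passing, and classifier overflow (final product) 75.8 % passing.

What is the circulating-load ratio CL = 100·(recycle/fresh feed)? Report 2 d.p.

Let r = R/F. Size balance at 150 µm:
r = (o − d)/(d − u)
r = (75.8 − 44.8)/(44.8 − 35.3) = 31.0/9.5 = 3.2632
CL = 100·r = 326.32 %

CL = 326.32 %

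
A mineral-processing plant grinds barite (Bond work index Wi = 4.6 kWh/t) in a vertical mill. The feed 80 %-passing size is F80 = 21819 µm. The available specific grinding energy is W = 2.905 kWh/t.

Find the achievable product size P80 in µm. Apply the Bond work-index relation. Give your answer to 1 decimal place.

Bond:  W = 10 Wi (1/√P − 1/√F)
1/√P80 = 1/√F80 + W/(10·Wi)
  = 2.9050/(10·4.6) + 1/√21819 = 0.063152 + 0.006770 = 0.069922
P80 = (1/0.069922)² = 14.3016² = 204.54 µm

P80 = 204.5 µm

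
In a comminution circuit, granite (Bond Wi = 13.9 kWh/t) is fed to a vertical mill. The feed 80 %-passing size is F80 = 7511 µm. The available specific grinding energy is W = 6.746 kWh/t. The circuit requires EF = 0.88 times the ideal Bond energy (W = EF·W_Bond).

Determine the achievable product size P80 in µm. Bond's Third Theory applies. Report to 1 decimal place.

W = 10·Wi·[P80^(−½) − F80^(−½)]
W_Bond = W / EF = 6.746 / 0.88 = 7.6659 kWh/t
⇒ 1/√P80 = W_Bond/(10 Wi) + 1/√F80
  = 7.6659/(10·13.9) + 1/√7511 = 0.055150 + 0.011539 = 0.066689
P80 = (1/0.066689)² = 14.9950² = 224.85 µm

P80 = 224.8 µm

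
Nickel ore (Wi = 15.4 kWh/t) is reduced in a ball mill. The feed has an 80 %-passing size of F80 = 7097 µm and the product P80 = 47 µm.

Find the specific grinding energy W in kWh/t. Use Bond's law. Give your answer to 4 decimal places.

W = 10·Wi·[P80^(−½) − F80^(−½)]
1/√47 = 0.145865;  1/√7097 = 0.011870
W = 10·15.4·(0.145865 − 0.011870) = 20.6352 kWh/t

W = 20.6352 kWh/t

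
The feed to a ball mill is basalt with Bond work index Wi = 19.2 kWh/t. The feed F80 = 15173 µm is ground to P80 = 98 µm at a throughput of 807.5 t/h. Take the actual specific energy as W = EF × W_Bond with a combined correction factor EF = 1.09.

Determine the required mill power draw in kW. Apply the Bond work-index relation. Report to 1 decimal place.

P = 15699.0 kW

W_Bond = 10·Wi·(1/√P₈₀ − 1/√F₈₀)
W = 10·19.2·(1/√98 − 1/√15173) = 10·19.2·(0.092897) = 17.8362 kWh/t
With EF = 1.09: W = 17.8362·1.09 = 19.4415 kWh/t
Power = W × throughput = 19.4415 kWh/t × 807.5 t/h = 15699.0 kW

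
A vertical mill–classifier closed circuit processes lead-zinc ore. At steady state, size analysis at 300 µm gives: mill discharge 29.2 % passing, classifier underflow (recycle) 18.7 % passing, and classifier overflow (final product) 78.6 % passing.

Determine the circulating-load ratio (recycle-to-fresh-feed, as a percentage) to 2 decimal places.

Two-product formula at 300 µm:
Fd + Rd = Ru + Fo ⇒ R/F = (o−d)/(d−u)
r = (78.6 − 29.2)/(29.2 − 18.7) = 49.4/10.5 = 4.7048
CL = 100·r = 470.48 %

CL = 470.48 %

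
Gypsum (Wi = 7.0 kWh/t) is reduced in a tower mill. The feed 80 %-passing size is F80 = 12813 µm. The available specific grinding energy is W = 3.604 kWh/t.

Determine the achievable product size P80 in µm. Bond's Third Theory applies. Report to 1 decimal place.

P80 = 274.8 µm

W = 10 Wi (P80^-0.5 − F80^-0.5)
1/√P80 = 1/√F80 + W/(10·Wi)
  = 3.6040/(10·7.0) + 1/√12813 = 0.051486 + 0.008834 = 0.060320
P80 = (1/0.060320)² = 16.5782² = 274.84 µm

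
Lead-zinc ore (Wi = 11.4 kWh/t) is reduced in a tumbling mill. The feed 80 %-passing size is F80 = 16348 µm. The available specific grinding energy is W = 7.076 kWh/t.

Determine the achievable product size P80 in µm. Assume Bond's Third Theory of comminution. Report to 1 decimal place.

W = 10 Wi (P80^-0.5 − F80^-0.5)
1/√P80 = 1/√F80 + W/(10·Wi)
  = 7.0760/(10·11.4) + 1/√16348 = 0.062070 + 0.007821 = 0.069891
P80 = (1/0.069891)² = 14.3079² = 204.72 µm

P80 = 204.7 µm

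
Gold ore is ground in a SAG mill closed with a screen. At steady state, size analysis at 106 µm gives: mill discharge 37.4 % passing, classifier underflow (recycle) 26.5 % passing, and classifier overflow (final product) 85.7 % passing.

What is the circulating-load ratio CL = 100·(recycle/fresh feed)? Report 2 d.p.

CL = 443.12 %

Let r = R/F. Size balance at 106 µm:
d + r·d = r·u + o → r(d−u) = o−d
r = (85.7 − 37.4)/(37.4 − 26.5) = 48.3/10.9 = 4.4312
CL = 100·r = 443.12 %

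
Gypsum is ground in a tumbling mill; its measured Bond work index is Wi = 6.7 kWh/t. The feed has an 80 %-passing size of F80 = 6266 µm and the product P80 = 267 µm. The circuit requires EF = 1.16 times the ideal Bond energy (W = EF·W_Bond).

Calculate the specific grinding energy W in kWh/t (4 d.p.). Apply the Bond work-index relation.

W = 10·Wi·[P80^(−½) − F80^(−½)]
1/√267 = 0.061199;  1/√6266 = 0.012633
W = 10·6.7·(0.061199 − 0.012633) = 3.2539 kWh/t
W_actual = 1.16 × 3.2539 = 3.7746 kWh/t

W = 3.7746 kWh/t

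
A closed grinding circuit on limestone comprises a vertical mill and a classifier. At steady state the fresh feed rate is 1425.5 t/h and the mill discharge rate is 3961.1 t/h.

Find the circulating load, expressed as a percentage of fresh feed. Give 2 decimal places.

CL = 177.87 %

M = F + R at steady state, so:
R = M − F = 3961.1 − 1425.5 = 2535.6 t/h
CL = 100·R/F = 100·2535.6/1425.5 = 177.87 %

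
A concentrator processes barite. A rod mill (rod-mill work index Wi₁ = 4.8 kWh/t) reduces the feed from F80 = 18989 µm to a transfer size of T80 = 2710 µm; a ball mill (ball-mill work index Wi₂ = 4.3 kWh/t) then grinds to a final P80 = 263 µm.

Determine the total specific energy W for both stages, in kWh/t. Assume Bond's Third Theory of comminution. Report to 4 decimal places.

W = 2.3992 kWh/t

W = 10 Wi (1/√P80 − 1/√F80)  [Bond]
Stage 1 (18989→2710 µm, Wi₁=4.8): W₁ = 10·4.8·(0.019209 − 0.007257) = 0.5737 kWh/t
Stage 2 (2710→263 µm, Wi₂=4.3): W₂ = 10·4.3·(0.061663 − 0.019209) = 1.8255 kWh/t
W = W₁ + W₂ = 0.5737 + 1.8255 = 2.3992 kWh/t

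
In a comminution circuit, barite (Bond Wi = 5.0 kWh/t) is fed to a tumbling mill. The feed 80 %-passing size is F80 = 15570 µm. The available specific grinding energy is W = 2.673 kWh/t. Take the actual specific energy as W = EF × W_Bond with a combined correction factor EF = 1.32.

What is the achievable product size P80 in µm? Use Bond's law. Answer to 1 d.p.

P80 = 424.9 µm

Bond: W = 10·Wi·(1/√P80 − 1/√F80)
W_Bond = W / EF = 2.673 / 1.32 = 2.0250 kWh/t
P80^-0.5 = F80^-0.5 + W_Bond/(10 Wi)
  = 2.0250/(10·5.0) + 1/√15570 = 0.040500 + 0.008014 = 0.048514
P80 = (1/0.048514)² = 20.6126² = 424.88 µm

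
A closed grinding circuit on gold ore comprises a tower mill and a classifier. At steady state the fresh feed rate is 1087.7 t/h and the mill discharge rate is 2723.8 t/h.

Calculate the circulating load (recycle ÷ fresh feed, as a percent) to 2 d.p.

CL = 150.42 %

Steady state: M = F + R.
R = M − F = 2723.8 − 1087.7 = 1636.1 t/h
CL = 100·R/F = 100·1636.1/1087.7 = 150.42 %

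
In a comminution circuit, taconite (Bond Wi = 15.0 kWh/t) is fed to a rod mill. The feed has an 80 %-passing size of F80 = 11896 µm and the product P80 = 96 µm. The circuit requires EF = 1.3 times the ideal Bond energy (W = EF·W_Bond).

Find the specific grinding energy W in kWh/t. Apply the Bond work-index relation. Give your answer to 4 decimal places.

Bond: W = 10·Wi·(1/√P80 − 1/√F80)
1/√96 = 0.102062;  1/√11896 = 0.009169
W = 10·15.0·(0.102062 − 0.009169) = 13.9340 kWh/t
Corrected W = EF·W_Bond = 1.3·13.9340 = 18.1142 kWh/t

W = 18.1142 kWh/t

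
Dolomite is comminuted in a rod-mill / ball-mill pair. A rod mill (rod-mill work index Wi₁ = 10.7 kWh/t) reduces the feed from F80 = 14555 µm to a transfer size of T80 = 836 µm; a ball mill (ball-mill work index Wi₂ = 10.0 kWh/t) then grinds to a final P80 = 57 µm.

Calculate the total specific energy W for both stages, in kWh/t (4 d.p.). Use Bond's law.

W = 10·Wi·(P80^(-½) − F80^(-½))
Stage 1 (14555→836 µm, Wi₁=10.7): W₁ = 10·10.7·(0.034586 − 0.008289) = 2.8138 kWh/t
Stage 2 (836→57 µm, Wi₂=10.0): W₂ = 10·10.0·(0.132453 − 0.034586) = 9.7868 kWh/t
W = W₁ + W₂ = 2.8138 + 9.7868 = 12.6005 kWh/t

W = 12.6005 kWh/t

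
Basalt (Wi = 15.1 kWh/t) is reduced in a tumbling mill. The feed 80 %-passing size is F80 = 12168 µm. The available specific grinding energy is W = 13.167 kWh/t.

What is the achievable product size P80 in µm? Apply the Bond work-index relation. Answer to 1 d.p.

W = 10·Wi·(P80^(-½) − F80^(-½))
P80^-0.5 = F80^-0.5 + W/(10 Wi)
  = 13.1670/(10·15.1) + 1/√12168 = 0.087199 + 0.009065 = 0.096264
P80 = (1/0.096264)² = 10.3881² = 107.91 µm

P80 = 107.9 µm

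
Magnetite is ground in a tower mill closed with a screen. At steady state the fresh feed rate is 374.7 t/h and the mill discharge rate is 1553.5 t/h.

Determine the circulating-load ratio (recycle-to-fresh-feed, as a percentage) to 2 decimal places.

Discharge = new feed + return, hence
R = M − F = 1553.5 − 374.7 = 1178.8 t/h
CL = 100·R/F = 100·1178.8/374.7 = 314.60 %

CL = 314.60 %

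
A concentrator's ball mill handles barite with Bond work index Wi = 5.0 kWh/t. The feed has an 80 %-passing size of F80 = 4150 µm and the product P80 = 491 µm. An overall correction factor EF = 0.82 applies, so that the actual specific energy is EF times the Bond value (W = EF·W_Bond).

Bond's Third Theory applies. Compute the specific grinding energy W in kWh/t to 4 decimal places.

W = 10 Wi (P80^-0.5 − F80^-0.5)
1/√491 = 0.045129;  1/√4150 = 0.015523
W = 10·5.0·(0.045129 − 0.015523) = 1.4803 kWh/t
W_actual = 0.82 × 1.4803 = 1.2139 kWh/t

W = 1.2139 kWh/t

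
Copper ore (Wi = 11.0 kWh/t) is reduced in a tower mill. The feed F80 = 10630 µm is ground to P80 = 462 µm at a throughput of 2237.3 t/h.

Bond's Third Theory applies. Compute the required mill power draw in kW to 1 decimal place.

W = 10 Wi (1/√P80 − 1/√F80)  [Bond]
W = 10·11.0·(1/√462 − 1/√10630) = 10·11.0·(0.036825) = 4.0508 kWh/t
Mill draw = 4.0508 × 2237.3 = 9062.8 kW

P = 9062.8 kW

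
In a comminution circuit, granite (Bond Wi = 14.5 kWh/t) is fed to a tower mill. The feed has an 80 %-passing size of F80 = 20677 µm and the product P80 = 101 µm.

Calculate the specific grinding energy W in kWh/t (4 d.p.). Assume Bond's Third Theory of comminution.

W = 10 Wi (1/√P80 − 1/√F80)  [Bond]
1/√101 = 0.099504;  1/√20677 = 0.006954
W = 10·14.5·(0.099504 − 0.006954) = 13.4197 kWh/t

W = 13.4197 kWh/t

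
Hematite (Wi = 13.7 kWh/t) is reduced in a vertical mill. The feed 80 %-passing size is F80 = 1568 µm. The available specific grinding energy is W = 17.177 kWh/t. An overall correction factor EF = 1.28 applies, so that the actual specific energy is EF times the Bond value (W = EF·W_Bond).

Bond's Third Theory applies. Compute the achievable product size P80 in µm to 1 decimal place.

W = 10 Wi (P80^-0.5 − F80^-0.5)
W_Bond = W / EF = 17.177 / 1.28 = 13.4195 kWh/t
⇒ 1/√P80 = W_Bond/(10 Wi) + 1/√F80
  = 13.4195/(10·13.7) + 1/√1568 = 0.097953 + 0.025254 = 0.123207
P80 = (1/0.123207)² = 8.1164² = 65.88 µm

P80 = 65.9 µm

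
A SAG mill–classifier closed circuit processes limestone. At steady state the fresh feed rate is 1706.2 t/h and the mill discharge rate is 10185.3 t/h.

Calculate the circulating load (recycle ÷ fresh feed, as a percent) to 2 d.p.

M = F + R at steady state, so:
R = M − F = 10185.3 − 1706.2 = 8479.1 t/h
CL = 100·R/F = 100·8479.1/1706.2 = 496.96 %

CL = 496.96 %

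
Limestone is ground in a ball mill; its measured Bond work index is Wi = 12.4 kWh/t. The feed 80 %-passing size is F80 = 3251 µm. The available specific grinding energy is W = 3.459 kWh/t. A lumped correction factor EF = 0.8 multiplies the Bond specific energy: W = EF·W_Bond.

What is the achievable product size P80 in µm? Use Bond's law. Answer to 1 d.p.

P80 = 364.1 µm

Bond: W = 10·Wi·(1/√P80 − 1/√F80)
W_Bond = W / EF = 3.459 / 0.8 = 4.3237 kWh/t
⇒ 1/√P80 = W_Bond/(10 Wi) + 1/√F80
  = 4.3237/(10·12.4) + 1/√3251 = 0.034869 + 0.017538 = 0.052407
P80 = (1/0.052407)² = 19.0813² = 364.09 µm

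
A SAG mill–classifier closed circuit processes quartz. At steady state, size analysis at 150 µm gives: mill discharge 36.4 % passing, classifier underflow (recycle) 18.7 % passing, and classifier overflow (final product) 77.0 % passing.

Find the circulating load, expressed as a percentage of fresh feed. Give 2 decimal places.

Let r = R/F. Size balance at 150 µm:
(1+r)d = ru + o → r = (o−d)/(d−u)
r = (77.0 − 36.4)/(36.4 − 18.7) = 40.6/17.7 = 2.2938
CL = 100·r = 229.38 %

CL = 229.38 %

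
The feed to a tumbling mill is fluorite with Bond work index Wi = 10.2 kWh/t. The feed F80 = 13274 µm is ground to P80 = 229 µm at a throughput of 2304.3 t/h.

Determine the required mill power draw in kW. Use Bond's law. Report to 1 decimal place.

W = 10·Wi·[P80^(−½) − F80^(−½)]
W = 10·10.2·(1/√229 − 1/√13274) = 10·10.2·(0.057402) = 5.8550 kWh/t
P_mill = W·ṁ = 5.8550·2304.3 = 13491.7 kW

P = 13491.7 kW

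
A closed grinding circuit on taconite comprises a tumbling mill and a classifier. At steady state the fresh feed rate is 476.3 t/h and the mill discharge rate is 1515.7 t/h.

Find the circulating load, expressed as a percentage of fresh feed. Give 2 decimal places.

M = F + R at steady state, so:
R = M − F = 1515.7 − 476.3 = 1039.4 t/h
CL = 100·R/F = 100·1039.4/476.3 = 218.22 %

CL = 218.22 %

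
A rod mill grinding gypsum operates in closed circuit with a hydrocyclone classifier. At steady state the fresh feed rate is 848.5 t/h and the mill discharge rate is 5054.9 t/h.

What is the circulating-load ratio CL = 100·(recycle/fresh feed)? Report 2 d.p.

M = F + R at steady state, so:
R = M − F = 5054.9 − 848.5 = 4206.4 t/h
CL = 100·R/F = 100·4206.4/848.5 = 495.75 %

CL = 495.75 %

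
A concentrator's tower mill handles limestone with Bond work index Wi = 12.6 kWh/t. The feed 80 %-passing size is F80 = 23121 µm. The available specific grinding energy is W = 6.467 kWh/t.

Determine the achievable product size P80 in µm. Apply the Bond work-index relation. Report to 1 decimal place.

P80 = 298.3 µm

W = 10 Wi (P80^-0.5 − F80^-0.5)
⇒ 1/√P80 = W/(10 Wi) + 1/√F80
  = 6.4670/(10·12.6) + 1/√23121 = 0.051325 + 0.006577 = 0.057902
P80 = (1/0.057902)² = 17.2706² = 298.27 µm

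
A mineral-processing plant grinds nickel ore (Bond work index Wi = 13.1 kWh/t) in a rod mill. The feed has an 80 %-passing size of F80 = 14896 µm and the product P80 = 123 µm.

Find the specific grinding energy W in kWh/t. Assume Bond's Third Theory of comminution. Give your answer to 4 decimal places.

Bond:  W = 10 Wi (1/√P − 1/√F)
1/√123 = 0.090167;  1/√14896 = 0.008193
W = 10·13.1·(0.090167 − 0.008193) = 10.7385 kWh/t

W = 10.7385 kWh/t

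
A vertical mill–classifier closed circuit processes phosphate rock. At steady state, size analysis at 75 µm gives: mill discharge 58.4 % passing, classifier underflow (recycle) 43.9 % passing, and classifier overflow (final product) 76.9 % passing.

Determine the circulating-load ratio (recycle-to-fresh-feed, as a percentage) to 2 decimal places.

CL = 127.59 %

Two-product formula at 75 µm:
d + r·d = r·u + o → r(d−u) = o−d
r = (76.9 − 58.4)/(58.4 − 43.9) = 18.5/14.5 = 1.2759
CL = 100·r = 127.59 %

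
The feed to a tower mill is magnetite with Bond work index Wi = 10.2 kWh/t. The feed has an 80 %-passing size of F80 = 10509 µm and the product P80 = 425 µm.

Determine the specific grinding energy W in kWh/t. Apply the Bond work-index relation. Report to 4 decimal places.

W = 3.9527 kWh/t

W_Bond = 10·Wi·(1/√P₈₀ − 1/√F₈₀)
1/√425 = 0.048507;  1/√10509 = 0.009755
W = 10·10.2·(0.048507 − 0.009755) = 3.9527 kWh/t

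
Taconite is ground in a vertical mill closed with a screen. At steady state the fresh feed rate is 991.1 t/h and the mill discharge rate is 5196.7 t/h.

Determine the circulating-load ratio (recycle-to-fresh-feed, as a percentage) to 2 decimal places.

M = F + R at steady state, so:
R = M − F = 5196.7 − 991.1 = 4205.6 t/h
CL = 100·R/F = 100·4205.6/991.1 = 424.34 %

CL = 424.34 %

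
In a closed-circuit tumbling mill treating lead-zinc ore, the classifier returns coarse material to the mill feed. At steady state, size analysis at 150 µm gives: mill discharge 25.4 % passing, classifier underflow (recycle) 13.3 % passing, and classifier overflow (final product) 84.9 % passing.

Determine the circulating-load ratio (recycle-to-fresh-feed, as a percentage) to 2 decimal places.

Two-product formula at 150 µm:
Fd + Rd = Ru + Fo ⇒ R/F = (o−d)/(d−u)
r = (84.9 − 25.4)/(25.4 − 13.3) = 59.5/12.1 = 4.9174
CL = 100·r = 491.74 %

CL = 491.74 %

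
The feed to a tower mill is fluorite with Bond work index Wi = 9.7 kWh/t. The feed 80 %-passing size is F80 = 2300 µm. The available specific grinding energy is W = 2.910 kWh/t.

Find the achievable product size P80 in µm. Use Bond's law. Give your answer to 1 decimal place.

W = 10 Wi (1/√P80 − 1/√F80)  [Bond]
⇒ 1/√P80 = W/(10 Wi) + 1/√F80
  = 2.9100/(10·9.7) + 1/√2300 = 0.030000 + 0.020851 = 0.050851
P80 = (1/0.050851)² = 19.6651² = 386.72 µm

P80 = 386.7 µm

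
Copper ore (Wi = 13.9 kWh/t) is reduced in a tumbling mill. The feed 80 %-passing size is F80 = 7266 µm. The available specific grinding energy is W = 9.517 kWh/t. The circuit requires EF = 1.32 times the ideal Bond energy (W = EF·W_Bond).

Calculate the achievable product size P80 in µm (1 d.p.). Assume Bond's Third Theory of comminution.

P80 = 247.2 µm

W = 10·Wi·(P80^(-½) − F80^(-½))
W_Bond = W / EF = 9.517 / 1.32 = 7.2098 kWh/t
⇒ 1/√P80 = W_Bond/(10 Wi) + 1/√F80
  = 7.2098/(10·13.9) + 1/√7266 = 0.051869 + 0.011731 = 0.063601
P80 = (1/0.063601)² = 15.7231² = 247.21 µm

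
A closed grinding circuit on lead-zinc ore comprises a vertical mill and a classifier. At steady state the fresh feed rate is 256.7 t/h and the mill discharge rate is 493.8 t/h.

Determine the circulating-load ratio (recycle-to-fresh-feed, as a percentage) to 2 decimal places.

CL = 92.36 %

Mill node: discharge = fresh + recycle.
R = M − F = 493.8 − 256.7 = 237.1 t/h
CL = 100·R/F = 100·237.1/256.7 = 92.36 %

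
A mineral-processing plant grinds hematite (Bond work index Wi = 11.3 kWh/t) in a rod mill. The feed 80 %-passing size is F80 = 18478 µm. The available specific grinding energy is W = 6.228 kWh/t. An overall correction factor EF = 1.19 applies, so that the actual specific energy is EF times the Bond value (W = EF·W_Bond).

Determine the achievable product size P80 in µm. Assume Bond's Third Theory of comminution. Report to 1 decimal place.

P80 = 347.1 µm

W = 10 Wi (P80^-0.5 − F80^-0.5)
W_Bond = W / EF = 6.228 / 1.19 = 5.2336 kWh/t
1/√P80 = 1/√F80 + W_Bond/(10·Wi)
  = 5.2336/(10·11.3) + 1/√18478 = 0.046315 + 0.007357 = 0.053672
P80 = (1/0.053672)² = 18.6318² = 347.14 µm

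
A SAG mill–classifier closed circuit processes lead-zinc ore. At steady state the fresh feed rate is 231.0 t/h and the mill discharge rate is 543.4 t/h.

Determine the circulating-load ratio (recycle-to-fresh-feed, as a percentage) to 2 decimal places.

Steady state: M = F + R.
R = M − F = 543.4 − 231.0 = 312.4 t/h
CL = 100·R/F = 100·312.4/231.0 = 135.24 %

CL = 135.24 %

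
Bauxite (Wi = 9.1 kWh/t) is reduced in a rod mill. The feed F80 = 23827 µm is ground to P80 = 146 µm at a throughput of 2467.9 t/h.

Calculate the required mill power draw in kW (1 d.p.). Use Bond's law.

P = 17131.4 kW

W_Bond = 10·Wi·(1/√P₈₀ − 1/√F₈₀)
W = 10·9.1·(1/√146 − 1/√23827) = 10·9.1·(0.076282) = 6.9417 kWh/t
P = W·T = 6.9417·2467.9 = 17131.4 kW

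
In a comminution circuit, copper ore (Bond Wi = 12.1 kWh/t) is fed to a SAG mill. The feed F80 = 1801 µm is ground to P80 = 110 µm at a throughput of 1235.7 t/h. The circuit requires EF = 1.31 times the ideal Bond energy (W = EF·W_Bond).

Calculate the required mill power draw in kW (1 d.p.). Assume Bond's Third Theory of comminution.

P = 14060.1 kW

W = 10·Wi·[P80^(−½) − F80^(−½)]
W = 10·12.1·(1/√110 − 1/√1801) = 10·12.1·(0.071783) = 8.6857 kWh/t
Corrected W = EF·W_Bond = 1.31·8.6857 = 11.3783 kWh/t
P = W·T = 11.3783·1235.7 = 14060.1 kW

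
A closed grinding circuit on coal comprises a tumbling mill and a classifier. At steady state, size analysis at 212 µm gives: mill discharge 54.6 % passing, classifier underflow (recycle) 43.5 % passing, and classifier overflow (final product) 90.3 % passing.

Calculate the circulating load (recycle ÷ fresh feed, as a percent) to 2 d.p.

Classifier node, passing 212 µm:
Fd + Rd = Ru + Fo ⇒ R/F = (o−d)/(d−u)
r = (90.3 − 54.6)/(54.6 − 43.5) = 35.7/11.1 = 3.2162
CL = 100·r = 321.62 %

CL = 321.62 %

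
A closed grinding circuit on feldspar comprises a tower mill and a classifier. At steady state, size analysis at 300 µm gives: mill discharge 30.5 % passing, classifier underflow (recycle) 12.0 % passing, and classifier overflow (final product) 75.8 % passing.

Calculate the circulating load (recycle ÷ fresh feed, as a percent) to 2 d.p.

CL = 244.86 %

Balance %-passing 300 µm (r = R/F):
(1+r)·d = r·u + o ⇒ r = (o−d)/(d−u)
r = (75.8 − 30.5)/(30.5 − 12.0) = 45.3/18.5 = 2.4486
CL = 100·r = 244.86 %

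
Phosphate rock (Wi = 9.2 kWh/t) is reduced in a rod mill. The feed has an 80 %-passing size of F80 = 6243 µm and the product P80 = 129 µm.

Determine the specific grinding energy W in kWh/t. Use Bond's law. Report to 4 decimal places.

W = 6.9358 kWh/t

Bond:  W = 10 Wi (1/√P − 1/√F)
1/√129 = 0.088045;  1/√6243 = 0.012656
W = 10·9.2·(0.088045 − 0.012656) = 6.9358 kWh/t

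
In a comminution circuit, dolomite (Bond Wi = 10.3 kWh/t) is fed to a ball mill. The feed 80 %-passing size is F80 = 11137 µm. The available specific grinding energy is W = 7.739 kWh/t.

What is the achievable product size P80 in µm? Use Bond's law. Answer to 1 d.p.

Bond: W = 10·Wi·(1/√P80 − 1/√F80)
⇒ 1/√P80 = W/(10·Wi) + 1/√F80
  = 7.7390/(10·10.3) + 1/√11137 = 0.075136 + 0.009476 = 0.084612
P80 = (1/0.084612)² = 11.8187² = 139.68 µm

P80 = 139.7 µm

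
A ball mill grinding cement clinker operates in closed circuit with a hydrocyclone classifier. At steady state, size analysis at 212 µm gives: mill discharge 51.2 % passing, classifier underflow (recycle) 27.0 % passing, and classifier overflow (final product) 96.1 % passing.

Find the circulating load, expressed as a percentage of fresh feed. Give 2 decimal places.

CL = 185.54 %

Let r = R/F. Size balance at 212 µm:
d + r·d = r·u + o → r(d−u) = o−d
r = (96.1 − 51.2)/(51.2 − 27.0) = 44.9/24.2 = 1.8554
CL = 100·r = 185.54 %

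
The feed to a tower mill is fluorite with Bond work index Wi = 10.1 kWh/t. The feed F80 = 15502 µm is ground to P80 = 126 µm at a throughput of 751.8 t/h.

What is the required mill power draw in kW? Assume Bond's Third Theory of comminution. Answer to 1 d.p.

P = 6154.7 kW

W_Bond = 10·Wi·(1/√P₈₀ − 1/√F₈₀)
W = 10·10.1·(1/√126 − 1/√15502) = 10·10.1·(0.081055) = 8.1866 kWh/t
Mill draw = 8.1866 × 751.8 = 6154.7 kW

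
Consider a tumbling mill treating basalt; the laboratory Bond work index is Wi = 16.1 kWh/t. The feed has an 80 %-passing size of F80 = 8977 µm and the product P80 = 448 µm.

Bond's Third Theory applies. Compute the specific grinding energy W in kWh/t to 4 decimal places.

Bond: W = 10·Wi·(1/√P80 − 1/√F80)
1/√448 = 0.047246;  1/√8977 = 0.010554
W = 10·16.1·(0.047246 − 0.010554) = 5.9073 kWh/t

W = 5.9073 kWh/t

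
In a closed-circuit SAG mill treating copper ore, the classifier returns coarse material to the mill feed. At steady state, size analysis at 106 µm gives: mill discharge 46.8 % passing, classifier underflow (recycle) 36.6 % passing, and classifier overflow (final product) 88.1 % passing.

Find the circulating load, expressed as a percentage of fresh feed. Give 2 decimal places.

CL = 404.90 %

Balance %-passing 106 µm (r = R/F):
Fd + Rd = Ru + Fo ⇒ R/F = (o−d)/(d−u)
r = (88.1 − 46.8)/(46.8 − 36.6) = 41.3/10.2 = 4.0490
CL = 100·r = 404.90 %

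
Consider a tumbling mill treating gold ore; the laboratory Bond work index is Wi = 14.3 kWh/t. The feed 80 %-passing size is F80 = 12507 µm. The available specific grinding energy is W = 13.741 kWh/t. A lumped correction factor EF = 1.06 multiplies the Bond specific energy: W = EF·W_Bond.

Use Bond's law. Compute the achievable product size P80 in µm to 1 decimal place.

P80 = 100.8 µm

W = 10 Wi / √P80 − 10 Wi / √F80
W_Bond = W / EF = 13.741 / 1.06 = 12.9632 kWh/t
⇒ 1/√P80 = W_Bond/(10 Wi) + 1/√F80
  = 12.9632/(10·14.3) + 1/√12507 = 0.090652 + 0.008942 = 0.099594
P80 = (1/0.099594)² = 10.0408² = 100.82 µm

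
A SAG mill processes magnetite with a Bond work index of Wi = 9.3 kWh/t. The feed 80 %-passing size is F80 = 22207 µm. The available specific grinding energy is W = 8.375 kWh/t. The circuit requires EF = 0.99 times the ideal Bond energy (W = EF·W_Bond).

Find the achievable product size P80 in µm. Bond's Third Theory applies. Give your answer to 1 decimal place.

Bond: W = 10·Wi·(1/√P80 − 1/√F80)
W_Bond = W / EF = 8.375 / 0.99 = 8.4596 kWh/t
P80^-0.5 = F80^-0.5 + W_Bond/(10 Wi)
  = 8.4596/(10·9.3) + 1/√22207 = 0.090963 + 0.006711 = 0.097674
P80 = (1/0.097674)² = 10.2381² = 104.82 µm

P80 = 104.8 µm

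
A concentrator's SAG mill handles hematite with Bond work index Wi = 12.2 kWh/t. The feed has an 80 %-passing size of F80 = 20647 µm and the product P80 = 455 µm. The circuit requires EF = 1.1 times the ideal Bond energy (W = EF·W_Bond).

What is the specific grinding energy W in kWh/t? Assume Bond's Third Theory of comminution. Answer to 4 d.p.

W = 5.3574 kWh/t

W = 10·Wi·(P80^(-½) − F80^(-½))
1/√455 = 0.046881;  1/√20647 = 0.006959
W = 10·12.2·(0.046881 − 0.006959) = 4.8704 kWh/t
Apply correction: 4.8704 × 1.1 = 5.3574 kWh/t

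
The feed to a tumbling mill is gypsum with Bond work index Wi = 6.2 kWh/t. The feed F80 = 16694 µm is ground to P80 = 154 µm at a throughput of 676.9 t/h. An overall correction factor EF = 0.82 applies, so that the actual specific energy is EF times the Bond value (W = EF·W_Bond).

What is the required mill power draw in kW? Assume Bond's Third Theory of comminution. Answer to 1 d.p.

P = 2506.8 kW

W = 10·Wi·[P80^(−½) − F80^(−½)]
W = 10·6.2·(1/√154 − 1/√16694) = 10·6.2·(0.072843) = 4.5162 kWh/t
Corrected W = EF·W_Bond = 0.82·4.5162 = 3.7033 kWh/t
Mill draw = 3.7033 × 676.9 = 2506.8 kW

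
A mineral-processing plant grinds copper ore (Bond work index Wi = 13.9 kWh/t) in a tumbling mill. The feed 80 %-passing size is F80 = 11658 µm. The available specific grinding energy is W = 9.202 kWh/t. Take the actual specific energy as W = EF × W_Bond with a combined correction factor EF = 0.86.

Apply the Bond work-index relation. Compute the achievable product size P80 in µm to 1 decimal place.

W = 10·Wi·[P80^(−½) − F80^(−½)]
W_Bond = W / EF = 9.202 / 0.86 = 10.7000 kWh/t
1/√P80 = 1/√F80 + W_Bond/(10·Wi)
  = 10.7000/(10·13.9) + 1/√11658 = 0.076978 + 0.009262 = 0.086240
P80 = (1/0.086240)² = 11.5955² = 134.46 µm

P80 = 134.5 µm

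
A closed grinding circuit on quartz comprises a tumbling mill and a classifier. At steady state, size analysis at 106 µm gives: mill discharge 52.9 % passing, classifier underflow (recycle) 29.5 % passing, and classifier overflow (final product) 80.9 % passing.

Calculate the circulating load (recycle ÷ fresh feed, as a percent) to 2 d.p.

Balance %-passing 106 µm (r = R/F):
(1+r)·d = r·u + o ⇒ r = (o−d)/(d−u)
r = (80.9 − 52.9)/(52.9 − 29.5) = 28.0/23.4 = 1.1966
CL = 100·r = 119.66 %

CL = 119.66 %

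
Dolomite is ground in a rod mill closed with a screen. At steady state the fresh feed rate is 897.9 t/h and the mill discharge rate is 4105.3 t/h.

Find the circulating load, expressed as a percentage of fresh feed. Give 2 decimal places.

Mill node: discharge = fresh + recycle.
R = M − F = 4105.3 − 897.9 = 3207.4 t/h
CL = 100·R/F = 100·3207.4/897.9 = 357.21 %

CL = 357.21 %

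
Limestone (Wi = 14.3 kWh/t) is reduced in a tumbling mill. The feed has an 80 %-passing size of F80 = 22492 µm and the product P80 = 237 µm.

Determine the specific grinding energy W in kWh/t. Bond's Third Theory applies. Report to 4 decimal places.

W = 8.3353 kWh/t

Bond: W = 10·Wi·(1/√P80 − 1/√F80)
1/√237 = 0.064957;  1/√22492 = 0.006668
W = 10·14.3·(0.064957 − 0.006668) = 8.3353 kWh/t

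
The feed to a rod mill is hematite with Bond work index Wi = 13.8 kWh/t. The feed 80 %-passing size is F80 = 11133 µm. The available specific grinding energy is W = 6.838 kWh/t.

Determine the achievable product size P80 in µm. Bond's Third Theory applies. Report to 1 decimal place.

W_Bond = 10·Wi·(1/√P₈₀ − 1/√F₈₀)
1/√P80 = 1/√F80 + W/(10·Wi)
  = 6.8380/(10·13.8) + 1/√11133 = 0.049551 + 0.009478 = 0.059028
P80 = (1/0.059028)² = 16.9410² = 287.00 µm

P80 = 287.0 µm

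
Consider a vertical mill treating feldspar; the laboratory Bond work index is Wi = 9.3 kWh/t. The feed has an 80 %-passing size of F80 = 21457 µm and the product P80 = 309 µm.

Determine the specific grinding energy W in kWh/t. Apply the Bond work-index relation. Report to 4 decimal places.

W = 4.6557 kWh/t

W = 10·Wi·[P80^(−½) − F80^(−½)]
1/√309 = 0.056888;  1/√21457 = 0.006827
W = 10·9.3·(0.056888 − 0.006827) = 4.6557 kWh/t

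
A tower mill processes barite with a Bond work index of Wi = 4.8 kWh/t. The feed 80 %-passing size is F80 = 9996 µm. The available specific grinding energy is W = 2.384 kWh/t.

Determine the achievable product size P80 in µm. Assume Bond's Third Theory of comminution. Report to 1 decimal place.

W = 10·Wi·(P80^(-½) − F80^(-½))
⇒ 1/√P80 = W/(10 Wi) + 1/√F80
  = 2.3840/(10·4.8) + 1/√9996 = 0.049667 + 0.010002 = 0.059669
P80 = (1/0.059669)² = 16.7592² = 280.87 µm

P80 = 280.9 µm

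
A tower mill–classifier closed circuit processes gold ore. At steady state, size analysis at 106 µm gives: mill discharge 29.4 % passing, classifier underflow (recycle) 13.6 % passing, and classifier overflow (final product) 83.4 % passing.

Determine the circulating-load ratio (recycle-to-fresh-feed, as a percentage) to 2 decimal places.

CL = 341.77 %

Two-product formula at 106 µm:
r = (o − d)/(d − u)
r = (83.4 − 29.4)/(29.4 − 13.6) = 54.0/15.8 = 3.4177
CL = 100·r = 341.77 %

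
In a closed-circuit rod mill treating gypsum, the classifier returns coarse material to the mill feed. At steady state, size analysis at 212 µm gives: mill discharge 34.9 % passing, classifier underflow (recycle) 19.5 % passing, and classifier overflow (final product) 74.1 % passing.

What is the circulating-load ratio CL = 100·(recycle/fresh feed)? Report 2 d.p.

CL = 254.55 %

Classifier node, passing 212 µm:
d + r·d = r·u + o → r(d−u) = o−d
r = (74.1 − 34.9)/(34.9 − 19.5) = 39.2/15.4 = 2.5455
CL = 100·r = 254.55 %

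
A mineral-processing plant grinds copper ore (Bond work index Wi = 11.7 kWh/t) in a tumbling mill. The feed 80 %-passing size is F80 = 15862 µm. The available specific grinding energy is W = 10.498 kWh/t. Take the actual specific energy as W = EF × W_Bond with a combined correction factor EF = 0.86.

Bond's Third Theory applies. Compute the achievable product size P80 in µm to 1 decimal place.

P80 = 79.3 µm

W_Bond = 10·Wi·(1/√P₈₀ − 1/√F₈₀)
W_Bond = W / EF = 10.498 / 0.86 = 12.2070 kWh/t
P80^(−½) = W_Bond/(10 Wi) + F80^(−½)
  = 12.2070/(10·11.7) + 1/√15862 = 0.104333 + 0.007940 = 0.112273
P80 = (1/0.112273)² = 8.9068² = 79.33 µm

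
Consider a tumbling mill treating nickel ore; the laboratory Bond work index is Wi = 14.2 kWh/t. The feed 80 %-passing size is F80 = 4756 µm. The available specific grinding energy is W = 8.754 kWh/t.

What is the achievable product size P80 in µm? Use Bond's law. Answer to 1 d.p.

W = 10 Wi / √P80 − 10 Wi / √F80
⇒ 1/√P80 = W/(10 Wi) + 1/√F80
  = 8.7540/(10·14.2) + 1/√4756 = 0.061648 + 0.014500 = 0.076148
P80 = (1/0.076148)² = 13.1323² = 172.46 µm

P80 = 172.5 µm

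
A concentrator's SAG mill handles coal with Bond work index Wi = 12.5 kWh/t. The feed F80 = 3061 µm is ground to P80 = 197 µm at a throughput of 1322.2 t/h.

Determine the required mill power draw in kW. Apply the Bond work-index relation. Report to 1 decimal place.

P = 8788.1 kW

Bond: W = 10·Wi·(1/√P80 − 1/√F80)
W = 10·12.5·(1/√197 − 1/√3061) = 10·12.5·(0.053172) = 6.6466 kWh/t
Mill draw = 6.6466 × 1322.2 = 8788.1 kW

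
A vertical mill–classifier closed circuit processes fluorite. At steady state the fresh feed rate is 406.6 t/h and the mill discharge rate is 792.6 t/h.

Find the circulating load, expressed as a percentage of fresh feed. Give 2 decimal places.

CL = 94.93 %

Steady state: M = F + R.
R = M − F = 792.6 − 406.6 = 386.0 t/h
CL = 100·R/F = 100·386.0/406.6 = 94.93 %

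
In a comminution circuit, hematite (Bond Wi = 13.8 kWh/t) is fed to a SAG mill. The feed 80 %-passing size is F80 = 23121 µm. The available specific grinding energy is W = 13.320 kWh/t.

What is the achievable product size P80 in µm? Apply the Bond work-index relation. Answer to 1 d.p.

W = 10 Wi (P80^-0.5 − F80^-0.5)
P80^-0.5 = F80^-0.5 + W/(10 Wi)
  = 13.3200/(10·13.8) + 1/√23121 = 0.096522 + 0.006577 = 0.103098
P80 = (1/0.103098)² = 9.6995² = 94.08 µm

P80 = 94.1 µm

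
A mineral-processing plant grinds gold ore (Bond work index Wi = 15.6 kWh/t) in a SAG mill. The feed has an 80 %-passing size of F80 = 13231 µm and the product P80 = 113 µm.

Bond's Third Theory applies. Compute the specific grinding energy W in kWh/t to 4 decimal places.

Bond: W = 10·Wi·(1/√P80 − 1/√F80)
1/√113 = 0.094072;  1/√13231 = 0.008694
W = 10·15.6·(0.094072 − 0.008694) = 13.3190 kWh/t

W = 13.3190 kWh/t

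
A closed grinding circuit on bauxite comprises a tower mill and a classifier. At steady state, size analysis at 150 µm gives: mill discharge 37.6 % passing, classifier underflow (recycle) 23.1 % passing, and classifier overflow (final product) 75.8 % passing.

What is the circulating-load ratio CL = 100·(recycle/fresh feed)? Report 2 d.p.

CL = 263.45 %

Classifier node, passing 150 µm:
d + r·d = r·u + o → r(d−u) = o−d
r = (75.8 − 37.6)/(37.6 − 23.1) = 38.2/14.5 = 2.6345
CL = 100·r = 263.45 %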